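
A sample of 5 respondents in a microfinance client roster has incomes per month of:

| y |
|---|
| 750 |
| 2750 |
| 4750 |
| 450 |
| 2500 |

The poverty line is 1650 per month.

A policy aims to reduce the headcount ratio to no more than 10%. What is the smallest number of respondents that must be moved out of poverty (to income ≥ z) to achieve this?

2 of the 5 respondents are poor, so H = 2/5 = 0.400.
A headcount ratio of at most 10% allows at most ⌊0.10 × 5⌋ = 0 poor respondents.
So at least 2 − 0 = 2 must be lifted.

2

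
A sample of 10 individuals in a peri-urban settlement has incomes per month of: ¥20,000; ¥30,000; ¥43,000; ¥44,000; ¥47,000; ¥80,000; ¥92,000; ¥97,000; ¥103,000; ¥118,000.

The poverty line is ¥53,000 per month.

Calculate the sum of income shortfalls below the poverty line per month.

¥81,000

Incomes under z: ¥20,000, ¥30,000, ¥43,000, ¥44,000, ¥47,000 (q = 5 of N = 10).
Individual gaps: 53000−20000 = 33000; 53000−30000 = 23000; 53000−43000 = 10000; 53000−44000 = 9000; 53000−47000 = 6000.
Aggregate gap = ¥81,000.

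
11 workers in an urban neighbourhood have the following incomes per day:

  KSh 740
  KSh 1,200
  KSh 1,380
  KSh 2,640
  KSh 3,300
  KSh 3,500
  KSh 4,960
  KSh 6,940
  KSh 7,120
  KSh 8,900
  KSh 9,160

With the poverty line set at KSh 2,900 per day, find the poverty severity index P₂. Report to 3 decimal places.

0.107

Incomes under z: KSh 740, KSh 1,200, KSh 1,380, KSh 2,640 (q = 4 of N = 11).
Shortfall ratios: (2900−740)/2900 = 0.7448; (2900−1200)/2900 = 0.5862; (2900−1380)/2900 = 0.5241; (2900−2640)/2900 = 0.0897.
Squared: 0.5548; 0.3436; 0.2747; 0.0080.
Sum = 1.181165; P₂ = 1.181165 / 11 = 0.107.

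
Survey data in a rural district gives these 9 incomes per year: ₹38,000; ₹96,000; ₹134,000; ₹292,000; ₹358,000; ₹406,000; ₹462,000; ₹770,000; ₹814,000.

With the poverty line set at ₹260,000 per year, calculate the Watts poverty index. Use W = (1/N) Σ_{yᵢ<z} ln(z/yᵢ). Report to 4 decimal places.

Below z: ₹38,000, ₹96,000, ₹134,000 (q = 3 of N = 9).
ln(z/y) terms: ln(260000/38000) = 1.9231; ln(260000/96000) = 0.9963; ln(260000/134000) = 0.6628.
W = 3.582271 / 9 = 0.3980.

0.3980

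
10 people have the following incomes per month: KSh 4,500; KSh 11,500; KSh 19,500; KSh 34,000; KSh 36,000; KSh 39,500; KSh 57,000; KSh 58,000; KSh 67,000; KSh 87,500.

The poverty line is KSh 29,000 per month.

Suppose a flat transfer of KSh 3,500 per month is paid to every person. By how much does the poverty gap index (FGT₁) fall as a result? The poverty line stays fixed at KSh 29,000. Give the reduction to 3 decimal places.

0.036

Before: below the line — KSh 4,500, KSh 11,500, KSh 19,500; poverty gap index (FGT₁) = 0.17759.
After the KSh 3,500 transfer: below the line — KSh 8,000, KSh 15,000, KSh 23,000; poverty gap index (FGT₁) = 0.14138.
Reduction = 0.17759 − 0.14138 = 0.036.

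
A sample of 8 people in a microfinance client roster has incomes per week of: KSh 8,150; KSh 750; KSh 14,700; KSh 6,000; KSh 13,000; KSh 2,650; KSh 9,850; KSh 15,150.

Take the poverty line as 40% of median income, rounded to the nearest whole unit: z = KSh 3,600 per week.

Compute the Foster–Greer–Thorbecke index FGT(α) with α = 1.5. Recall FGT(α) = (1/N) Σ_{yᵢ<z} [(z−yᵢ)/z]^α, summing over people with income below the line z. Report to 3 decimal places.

0.105

Below z: KSh 750, KSh 2,650 (q = 2 of N = 8).
Gap ratios (z−y)/z: (3600−750)/3600 = 0.7917; (3600−2650)/3600 = 0.2639.
Raised to α = 1.5: 0.70439; 0.13556.
Sum = 0.839951; FGT(1.5) = 0.839951 / 8 = 0.105.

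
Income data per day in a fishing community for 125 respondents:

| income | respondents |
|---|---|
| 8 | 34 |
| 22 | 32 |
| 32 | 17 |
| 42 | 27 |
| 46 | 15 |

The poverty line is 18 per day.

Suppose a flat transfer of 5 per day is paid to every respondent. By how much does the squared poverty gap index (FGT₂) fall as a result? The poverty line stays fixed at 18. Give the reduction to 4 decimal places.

Before: below the line — 34×8; squared poverty gap index (FGT₂) = 0.083951.
After the 5 transfer: below the line — 34×13; squared poverty gap index (FGT₂) = 0.020988.
Reduction = 0.083951 − 0.020988 = 0.0630.

0.0630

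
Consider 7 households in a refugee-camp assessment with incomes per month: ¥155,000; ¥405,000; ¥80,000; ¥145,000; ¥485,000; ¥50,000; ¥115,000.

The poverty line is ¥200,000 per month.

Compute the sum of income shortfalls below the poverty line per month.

¥455,000

Poor units: ¥50,000, ¥80,000, ¥115,000, ¥145,000, ¥155,000 (q = 5 of N = 7).
Individual gaps: 200000−50000 = 150000; 200000−80000 = 120000; 200000−115000 = 85000; 200000−145000 = 55000; 200000−155000 = 45000.
Aggregate gap = ¥455,000.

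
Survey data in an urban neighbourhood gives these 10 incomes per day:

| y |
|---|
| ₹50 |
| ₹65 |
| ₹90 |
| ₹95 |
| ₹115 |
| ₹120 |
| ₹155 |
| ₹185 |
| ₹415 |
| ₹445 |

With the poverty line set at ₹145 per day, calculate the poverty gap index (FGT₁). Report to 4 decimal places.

0.2310

Below the line: ₹50, ₹65, ₹90, ₹95, ₹115, ₹120 (q = 6 of N = 10).
Relative gaps: (145−50)/145 = 0.6552; (145−65)/145 = 0.5517; (145−90)/145 = 0.3793; (145−95)/145 = 0.3448; (145−115)/145 = 0.2069; (145−120)/145 = 0.1724.
Σ = 2.310345. Dividing by the full population N = 10 gives P₁ = 0.2310.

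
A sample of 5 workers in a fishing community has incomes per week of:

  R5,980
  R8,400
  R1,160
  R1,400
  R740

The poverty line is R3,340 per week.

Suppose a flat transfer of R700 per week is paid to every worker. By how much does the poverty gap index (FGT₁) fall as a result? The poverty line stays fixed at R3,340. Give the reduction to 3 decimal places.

0.126

Before: below the line — R740, R1,160, R1,400; poverty gap index (FGT₁) = 0.40240.
After the R700 transfer: below the line — R1,440, R1,860, R2,100; poverty gap index (FGT₁) = 0.27665.
Reduction = 0.40240 − 0.27665 = 0.126.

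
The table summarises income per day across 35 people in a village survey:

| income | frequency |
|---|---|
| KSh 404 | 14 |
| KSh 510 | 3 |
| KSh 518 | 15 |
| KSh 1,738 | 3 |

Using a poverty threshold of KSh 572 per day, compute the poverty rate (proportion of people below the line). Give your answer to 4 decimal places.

0.9143

32 of the 35 people have income below KSh 572.
H = 32/35 = 0.9143.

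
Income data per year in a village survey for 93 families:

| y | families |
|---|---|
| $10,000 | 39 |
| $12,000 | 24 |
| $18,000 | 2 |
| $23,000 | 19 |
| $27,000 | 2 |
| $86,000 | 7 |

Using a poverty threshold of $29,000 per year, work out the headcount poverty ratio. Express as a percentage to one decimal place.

86 of the 93 families have income below $29,000.
H = 86/93 = 92.5%.

92.5%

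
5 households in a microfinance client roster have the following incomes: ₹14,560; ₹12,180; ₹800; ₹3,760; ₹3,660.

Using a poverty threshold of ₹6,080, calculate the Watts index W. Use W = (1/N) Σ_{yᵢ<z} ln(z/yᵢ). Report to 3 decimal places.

0.603

Below z: ₹800, ₹3,660, ₹3,760 (q = 3 of N = 5).
Log gaps: ln(6080/800) = 2.0281; ln(6080/3660) = 0.5075; ln(6080/3760) = 0.4806.
W = 3.016276 / 5 = 0.603.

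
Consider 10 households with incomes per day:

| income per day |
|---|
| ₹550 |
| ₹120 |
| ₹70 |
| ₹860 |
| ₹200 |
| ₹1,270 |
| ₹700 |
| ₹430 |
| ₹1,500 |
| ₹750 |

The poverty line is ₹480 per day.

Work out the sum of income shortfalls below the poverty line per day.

₹1,100

Incomes under z: ₹70, ₹120, ₹200, ₹430 (q = 4 of N = 10).
Individual gaps: 480−70 = 410; 480−120 = 360; 480−200 = 280; 480−430 = 50.
Aggregate gap = ₹1,100.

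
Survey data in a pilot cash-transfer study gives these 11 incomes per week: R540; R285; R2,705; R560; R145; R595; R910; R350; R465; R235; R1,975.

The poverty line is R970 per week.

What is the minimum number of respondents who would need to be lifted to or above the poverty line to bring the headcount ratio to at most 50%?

Currently q = 9 of N = 11 are below the line (H = 0.818).
A headcount ratio of at most 50% allows at most ⌊0.50 × 11⌋ = 5 poor respondents.
So at least 9 − 5 = 4 must be lifted.

4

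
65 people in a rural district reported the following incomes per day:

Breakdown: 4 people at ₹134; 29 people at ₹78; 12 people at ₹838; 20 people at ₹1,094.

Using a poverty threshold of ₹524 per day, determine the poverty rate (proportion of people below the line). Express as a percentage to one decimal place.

50.8%

33 of the 65 people have income below ₹524.
H = 33/65 = 50.8%.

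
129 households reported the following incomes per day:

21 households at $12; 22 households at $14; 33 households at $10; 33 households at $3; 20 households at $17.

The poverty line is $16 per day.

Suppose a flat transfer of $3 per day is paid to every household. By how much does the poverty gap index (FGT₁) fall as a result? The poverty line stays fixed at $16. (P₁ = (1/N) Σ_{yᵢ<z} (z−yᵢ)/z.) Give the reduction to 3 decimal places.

0.148

Before: below the line — 33×$3, 33×$10, 21×$12, 22×$14; poverty gap index (FGT₁) = 0.36579.
After the $3 transfer: below the line — 33×$6, 33×$13, 21×$15; poverty gap index (FGT₁) = 0.21802.
Reduction = 0.36579 − 0.21802 = 0.148.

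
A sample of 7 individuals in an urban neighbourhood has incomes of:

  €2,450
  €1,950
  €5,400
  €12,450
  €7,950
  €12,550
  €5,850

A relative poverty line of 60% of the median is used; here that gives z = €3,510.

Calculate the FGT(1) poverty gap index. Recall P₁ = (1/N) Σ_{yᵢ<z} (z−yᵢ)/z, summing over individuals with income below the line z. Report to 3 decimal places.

Incomes under z: €1,950, €2,450 (q = 2 of N = 7).
Shortfall ratios: (3510−1950)/3510 = 0.4444; (3510−2450)/3510 = 0.3020.
Σ = 0.746439. Dividing by the full population N = 7 gives P₁ = 0.107.

0.107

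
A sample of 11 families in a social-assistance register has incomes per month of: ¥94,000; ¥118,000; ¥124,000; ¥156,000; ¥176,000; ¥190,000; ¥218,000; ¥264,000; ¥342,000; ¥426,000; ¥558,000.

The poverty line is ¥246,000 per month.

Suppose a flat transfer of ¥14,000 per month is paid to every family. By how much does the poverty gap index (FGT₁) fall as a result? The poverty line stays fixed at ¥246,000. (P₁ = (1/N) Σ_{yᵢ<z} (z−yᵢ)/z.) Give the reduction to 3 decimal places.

Before: below the line — ¥94,000, ¥118,000, ¥124,000, ¥156,000, ¥176,000, ¥190,000, ¥218,000; poverty gap index (FGT₁) = 0.23873.
After the ¥14,000 transfer: below the line — ¥108,000, ¥132,000, ¥138,000, ¥170,000, ¥190,000, ¥204,000, ¥232,000; poverty gap index (FGT₁) = 0.20251.
Reduction = 0.23873 − 0.20251 = 0.036.

0.036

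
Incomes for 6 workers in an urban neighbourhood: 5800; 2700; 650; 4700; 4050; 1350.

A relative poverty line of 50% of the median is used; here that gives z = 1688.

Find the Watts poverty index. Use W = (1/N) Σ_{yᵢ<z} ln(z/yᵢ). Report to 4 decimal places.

0.1963

Below the line: 650, 1350 (q = 2 of N = 6).
Log gaps: ln(1688/650) = 0.9543; ln(1688/1350) = 0.2234.
W = 1.177767 / 6 = 0.1963.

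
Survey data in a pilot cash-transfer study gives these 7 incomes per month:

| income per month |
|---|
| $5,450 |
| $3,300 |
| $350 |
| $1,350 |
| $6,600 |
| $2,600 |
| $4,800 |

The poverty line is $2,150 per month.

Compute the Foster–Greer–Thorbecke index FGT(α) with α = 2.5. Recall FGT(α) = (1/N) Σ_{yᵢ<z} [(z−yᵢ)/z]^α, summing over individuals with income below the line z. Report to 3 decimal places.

0.104

Poor units: $350, $1,350 (q = 2 of N = 7).
Normalized shortfalls: (2150−350)/2150 = 0.8372; (2150−1350)/2150 = 0.3721.
Raised to α = 2.5: 0.64134; 0.08446.
Sum = 0.725791; FGT(2.5) = 0.725791 / 7 = 0.104.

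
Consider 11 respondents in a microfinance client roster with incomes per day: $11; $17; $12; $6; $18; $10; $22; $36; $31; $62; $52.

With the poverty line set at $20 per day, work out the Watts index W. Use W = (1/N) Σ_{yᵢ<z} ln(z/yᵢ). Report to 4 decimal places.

0.2976

Below z: $6, $10, $11, $12, $17, $18 (q = 6 of N = 11).
ln(z/y) terms: ln(20/6) = 1.2040; ln(20/10) = 0.6931; ln(20/11) = 0.5978; ln(20/12) = 0.5108; ln(20/17) = 0.1625; ln(20/18) = 0.1054.
W = 3.273662 / 11 = 0.2976.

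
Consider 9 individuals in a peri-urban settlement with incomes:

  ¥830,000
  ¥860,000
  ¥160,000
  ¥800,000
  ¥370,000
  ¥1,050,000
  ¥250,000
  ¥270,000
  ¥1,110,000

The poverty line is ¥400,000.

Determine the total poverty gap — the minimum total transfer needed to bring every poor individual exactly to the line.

Below the line: ¥160,000, ¥250,000, ¥270,000, ¥370,000 (q = 4 of N = 9).
Individual gaps: 400000−160000 = 240000; 400000−250000 = 150000; 400000−270000 = 130000; 400000−370000 = 30000.
Aggregate gap = ¥550,000.

¥550,000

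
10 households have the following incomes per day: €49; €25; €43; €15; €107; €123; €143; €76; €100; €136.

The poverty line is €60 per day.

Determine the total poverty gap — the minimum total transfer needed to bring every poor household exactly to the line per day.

€108

Poor units: €15, €25, €43, €49 (q = 4 of N = 10).
Individual gaps: 60−15 = 45; 60−25 = 35; 60−43 = 17; 60−49 = 11.
Aggregate gap = €108.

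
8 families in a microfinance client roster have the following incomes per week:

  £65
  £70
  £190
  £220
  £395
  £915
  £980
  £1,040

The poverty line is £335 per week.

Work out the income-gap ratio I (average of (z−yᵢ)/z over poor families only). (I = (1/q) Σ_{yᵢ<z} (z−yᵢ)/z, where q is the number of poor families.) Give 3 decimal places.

Below the line: £65, £70, £190, £220 (q = 4 of N = 8).
Shortfall ratios (z−y)/z: 0.8060, 0.7910, 0.4328, 0.3433; sum = 2.373134.
I averages over the q = 4 poor units only: 2.373134 / 4 = 0.593.

0.593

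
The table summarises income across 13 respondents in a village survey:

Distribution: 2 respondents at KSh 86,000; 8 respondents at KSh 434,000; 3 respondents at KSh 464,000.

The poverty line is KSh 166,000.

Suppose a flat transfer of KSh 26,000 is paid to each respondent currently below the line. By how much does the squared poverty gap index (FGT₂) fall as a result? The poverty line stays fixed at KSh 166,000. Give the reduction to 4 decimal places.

Before: below the line — 2×KSh 86,000; squared poverty gap index (FGT₂) = 0.035731.
After the KSh 26,000 transfer: below the line — 2×KSh 112,000; squared poverty gap index (FGT₂) = 0.016280.
Reduction = 0.035731 − 0.016280 = 0.0195.

0.0195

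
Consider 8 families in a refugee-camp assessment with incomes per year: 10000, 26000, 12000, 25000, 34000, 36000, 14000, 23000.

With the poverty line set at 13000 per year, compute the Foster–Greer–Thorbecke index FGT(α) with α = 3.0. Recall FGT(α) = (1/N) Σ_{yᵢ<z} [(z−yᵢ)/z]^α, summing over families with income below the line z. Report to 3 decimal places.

Below z: 10000, 12000 (q = 2 of N = 8).
Relative gaps: (13000−10000)/13000 = 0.2308; (13000−12000)/13000 = 0.0769.
Raised to α = 3.0: 0.01229; 0.00046.
Sum = 0.012745; FGT(3.0) = 0.012745 / 8 = 0.002.

0.002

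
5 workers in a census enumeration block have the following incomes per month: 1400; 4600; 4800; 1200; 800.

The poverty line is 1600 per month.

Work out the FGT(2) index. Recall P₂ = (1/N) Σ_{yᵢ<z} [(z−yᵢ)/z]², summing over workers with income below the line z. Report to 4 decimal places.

0.0656

Poor units: 800, 1200, 1400 (q = 3 of N = 5).
Gap ratios (z−y)/z: (1600−800)/1600 = 0.5000; (1600−1200)/1600 = 0.2500; (1600−1400)/1600 = 0.1250.
Squared: 0.2500; 0.0625; 0.0156.
Sum = 0.328125; P₂ = 0.328125 / 5 = 0.0656.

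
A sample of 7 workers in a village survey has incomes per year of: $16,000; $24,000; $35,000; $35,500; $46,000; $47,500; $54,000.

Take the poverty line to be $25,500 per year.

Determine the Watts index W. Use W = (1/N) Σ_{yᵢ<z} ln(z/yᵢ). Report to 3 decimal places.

Poor units: $16,000, $24,000 (q = 2 of N = 7).
Log gaps: ln(25500/16000) = 0.4661; ln(25500/24000) = 0.0606.
W = 0.526714 / 7 = 0.075.

0.075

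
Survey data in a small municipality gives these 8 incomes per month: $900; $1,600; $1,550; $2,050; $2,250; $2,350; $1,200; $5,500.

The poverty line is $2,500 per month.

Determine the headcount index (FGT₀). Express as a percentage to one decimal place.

87.5%

7 of the 8 individuals have income below $2,500.
H = 7/8 = 87.5%.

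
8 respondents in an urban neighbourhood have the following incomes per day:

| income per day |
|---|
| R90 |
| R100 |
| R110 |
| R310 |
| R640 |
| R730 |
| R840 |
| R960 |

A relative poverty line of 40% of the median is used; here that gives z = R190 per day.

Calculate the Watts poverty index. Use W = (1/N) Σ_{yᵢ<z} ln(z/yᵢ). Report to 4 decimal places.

0.2420

Poor units: R90, R100, R110 (q = 3 of N = 8).
ln(z/y) terms: ln(190/90) = 0.7472; ln(190/100) = 0.6419; ln(190/110) = 0.5465.
W = 1.935612 / 8 = 0.2420.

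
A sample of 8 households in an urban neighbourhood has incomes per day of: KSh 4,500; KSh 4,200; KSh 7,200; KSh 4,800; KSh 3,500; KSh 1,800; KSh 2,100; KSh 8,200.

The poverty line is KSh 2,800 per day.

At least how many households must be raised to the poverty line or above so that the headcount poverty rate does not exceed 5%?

2 of the 8 households are poor, so H = 2/8 = 0.250.
A headcount ratio of at most 5% allows at most ⌊0.05 × 8⌋ = 0 poor households.
So at least 2 − 0 = 2 must be lifted.

2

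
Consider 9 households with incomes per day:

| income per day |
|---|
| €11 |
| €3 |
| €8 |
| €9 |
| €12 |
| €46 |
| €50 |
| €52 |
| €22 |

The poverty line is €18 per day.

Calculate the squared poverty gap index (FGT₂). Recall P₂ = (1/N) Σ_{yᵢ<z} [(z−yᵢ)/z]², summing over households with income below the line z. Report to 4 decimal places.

Poor units: €3, €8, €9, €11, €12 (q = 5 of N = 9).
Gap ratios (z−y)/z: (18−3)/18 = 0.8333; (18−8)/18 = 0.5556; (18−9)/18 = 0.5000; (18−11)/18 = 0.3889; (18−12)/18 = 0.3333.
Squared: 0.6944; 0.3086; 0.2500; 0.1512; 0.1111.
Sum = 1.515432; P₂ = 1.515432 / 9 = 0.1684.

0.1684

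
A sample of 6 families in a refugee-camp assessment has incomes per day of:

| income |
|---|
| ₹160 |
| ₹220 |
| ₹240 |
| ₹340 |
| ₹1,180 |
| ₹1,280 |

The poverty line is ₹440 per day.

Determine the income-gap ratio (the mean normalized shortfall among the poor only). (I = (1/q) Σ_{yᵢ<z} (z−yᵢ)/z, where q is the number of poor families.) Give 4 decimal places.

Below z: ₹160, ₹220, ₹240, ₹340 (q = 4 of N = 6).
Shortfall ratios (z−y)/z: 0.6364, 0.5000, 0.4545, 0.2273; sum = 1.818182.
The income-gap ratio divides by q (the poor only): 1.818182 / 4 = 0.4545.

0.4545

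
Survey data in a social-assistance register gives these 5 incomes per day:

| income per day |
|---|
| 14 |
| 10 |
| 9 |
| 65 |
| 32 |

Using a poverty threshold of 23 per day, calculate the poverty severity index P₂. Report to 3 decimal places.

0.169

Below the line: 9, 10, 14 (q = 3 of N = 5).
Normalized shortfalls: (23−9)/23 = 0.6087; (23−10)/23 = 0.5652; (23−14)/23 = 0.3913.
Squared: 0.3705; 0.3195; 0.1531.
Sum = 0.843100; P₂ = 0.843100 / 5 = 0.169.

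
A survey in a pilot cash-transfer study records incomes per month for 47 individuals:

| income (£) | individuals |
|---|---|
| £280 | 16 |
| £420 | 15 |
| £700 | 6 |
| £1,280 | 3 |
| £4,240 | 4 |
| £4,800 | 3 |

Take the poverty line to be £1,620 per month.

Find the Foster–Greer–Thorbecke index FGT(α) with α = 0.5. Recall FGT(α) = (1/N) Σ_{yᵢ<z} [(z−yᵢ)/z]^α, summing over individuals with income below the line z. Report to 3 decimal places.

Incomes under z: 16×£280, 15×£420, 6×£700, 3×£1,280 (q = 40 of N = 47).
Gap ratios (z−y)/z: (1620−280)/1620 = 0.8272 (×16); (1620−420)/1620 = 0.7407 (×15); (1620−700)/1620 = 0.5679 (×6); (1620−1280)/1620 = 0.2099 (×3).
Raised to α = 0.5: 0.90948 (×16); 0.86066 (×15); 0.75359 (×6); 0.45812 (×3).
Sum = 33.357605; FGT(0.5) = 33.357605 / 47 = 0.710.

0.710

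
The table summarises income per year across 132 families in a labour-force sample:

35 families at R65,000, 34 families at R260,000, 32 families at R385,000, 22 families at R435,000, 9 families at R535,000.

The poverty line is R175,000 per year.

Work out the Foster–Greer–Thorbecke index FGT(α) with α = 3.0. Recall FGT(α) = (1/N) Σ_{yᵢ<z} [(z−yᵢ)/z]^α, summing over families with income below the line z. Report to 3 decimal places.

Incomes under z: 35×R65,000 (q = 35 of N = 132).
Relative gaps: (175000−65000)/175000 = 0.6286 (×35).
Raised to α = 3.0: 0.24835 (×35).
Sum = 8.692245; FGT(3.0) = 8.692245 / 132 = 0.066.

0.066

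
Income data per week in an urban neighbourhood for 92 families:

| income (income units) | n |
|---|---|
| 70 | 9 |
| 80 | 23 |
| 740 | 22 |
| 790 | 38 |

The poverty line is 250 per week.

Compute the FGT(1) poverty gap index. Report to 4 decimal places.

Below the line: 9×70, 23×80 (q = 32 of N = 92).
Shortfall ratios: (250−70)/250 = 0.7200 (×9); (250−80)/250 = 0.6800 (×23).
Σ = 22.120000. Dividing by the full population N = 92 gives P₁ = 0.2404.

0.2404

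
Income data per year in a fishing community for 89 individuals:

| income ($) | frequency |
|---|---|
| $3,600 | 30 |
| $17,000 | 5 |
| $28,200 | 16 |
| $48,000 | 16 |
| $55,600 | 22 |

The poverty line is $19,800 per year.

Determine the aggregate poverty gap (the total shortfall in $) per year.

$500,000

Below the line: 30×$3,600, 5×$17,000 (q = 35 of N = 89).
Individual gaps: 30×(19800−3600) = 486000; 5×(19800−17000) = 14000.
Aggregate gap = $500,000.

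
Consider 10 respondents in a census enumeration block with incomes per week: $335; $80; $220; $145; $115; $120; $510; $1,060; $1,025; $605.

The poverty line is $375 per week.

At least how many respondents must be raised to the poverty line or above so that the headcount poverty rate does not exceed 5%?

6

Currently q = 6 of N = 10 are below the line (H = 0.600).
A headcount ratio of at most 5% allows at most ⌊0.05 × 10⌋ = 0 poor respondents.
So at least 6 − 0 = 6 must be lifted.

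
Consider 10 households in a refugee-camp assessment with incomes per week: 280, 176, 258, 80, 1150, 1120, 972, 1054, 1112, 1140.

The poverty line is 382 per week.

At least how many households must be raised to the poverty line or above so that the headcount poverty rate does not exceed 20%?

Currently q = 4 of N = 10 are below the line (H = 0.400).
A headcount ratio of at most 20% allows at most ⌊0.20 × 10⌋ = 2 poor households.
So at least 4 − 2 = 2 must be lifted.

2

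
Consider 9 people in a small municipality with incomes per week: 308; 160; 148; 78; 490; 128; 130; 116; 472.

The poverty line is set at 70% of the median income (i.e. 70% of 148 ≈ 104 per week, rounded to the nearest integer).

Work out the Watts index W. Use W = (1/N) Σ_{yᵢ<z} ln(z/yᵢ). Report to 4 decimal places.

0.0320

Below the line: 78 (q = 1 of N = 9).
Log shortfalls: ln(104/78) = 0.2877.
W = 0.287682 / 9 = 0.0320.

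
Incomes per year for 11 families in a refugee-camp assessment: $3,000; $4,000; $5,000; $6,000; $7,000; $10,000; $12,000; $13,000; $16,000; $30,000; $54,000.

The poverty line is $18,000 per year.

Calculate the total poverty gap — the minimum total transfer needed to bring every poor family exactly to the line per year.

$86,000

Poor units: $3,000, $4,000, $5,000, $6,000, $7,000, $10,000, $12,000, $13,000, $16,000 (q = 9 of N = 11).
Individual gaps: 18000−3000 = 15000; 18000−4000 = 14000; 18000−5000 = 13000; 18000−6000 = 12000; 18000−7000 = 11000; 18000−10000 = 8000; 18000−12000 = 6000; 18000−13000 = 5000; 18000−16000 = 2000.
Aggregate gap = $86,000.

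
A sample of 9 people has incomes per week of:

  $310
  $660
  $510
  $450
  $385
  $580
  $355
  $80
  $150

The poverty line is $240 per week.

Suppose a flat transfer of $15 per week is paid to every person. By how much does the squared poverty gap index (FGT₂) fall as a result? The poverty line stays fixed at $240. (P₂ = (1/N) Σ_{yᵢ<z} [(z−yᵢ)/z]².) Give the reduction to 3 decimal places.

0.014

Before: below the line — $80, $150; squared poverty gap index (FGT₂) = 0.06501.
After the $15 transfer: below the line — $95, $165; squared poverty gap index (FGT₂) = 0.05141.
Reduction = 0.06501 − 0.05141 = 0.014.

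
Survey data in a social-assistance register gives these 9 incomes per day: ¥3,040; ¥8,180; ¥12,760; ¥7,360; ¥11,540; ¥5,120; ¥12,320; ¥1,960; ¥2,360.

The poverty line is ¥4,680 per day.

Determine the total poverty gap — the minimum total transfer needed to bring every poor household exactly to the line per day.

¥6,680

Below the line: ¥1,960, ¥2,360, ¥3,040 (q = 3 of N = 9).
Individual gaps: 4680−1960 = 2720; 4680−2360 = 2320; 4680−3040 = 1640.
Aggregate gap = ¥6,680.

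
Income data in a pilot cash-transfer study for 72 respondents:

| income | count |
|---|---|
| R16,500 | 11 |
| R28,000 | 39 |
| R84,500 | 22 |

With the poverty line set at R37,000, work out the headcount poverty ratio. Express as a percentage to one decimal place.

69.4%

50 of the 72 respondents have income below R37,000.
H = 50/72 = 69.4%.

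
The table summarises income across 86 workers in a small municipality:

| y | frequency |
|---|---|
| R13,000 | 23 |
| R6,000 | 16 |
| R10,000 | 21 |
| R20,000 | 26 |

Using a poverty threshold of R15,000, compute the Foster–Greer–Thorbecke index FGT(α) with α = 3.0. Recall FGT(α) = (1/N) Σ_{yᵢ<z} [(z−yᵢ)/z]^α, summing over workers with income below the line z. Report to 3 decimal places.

0.050

Poor units: 16×R6,000, 21×R10,000, 23×R13,000 (q = 60 of N = 86).
Relative gaps: (15000−6000)/15000 = 0.6000 (×16); (15000−10000)/15000 = 0.3333 (×21); (15000−13000)/15000 = 0.1333 (×23).
Raised to α = 3.0: 0.21600 (×16); 0.03704 (×21); 0.00237 (×23).
Sum = 4.288296; FGT(3.0) = 4.288296 / 86 = 0.050.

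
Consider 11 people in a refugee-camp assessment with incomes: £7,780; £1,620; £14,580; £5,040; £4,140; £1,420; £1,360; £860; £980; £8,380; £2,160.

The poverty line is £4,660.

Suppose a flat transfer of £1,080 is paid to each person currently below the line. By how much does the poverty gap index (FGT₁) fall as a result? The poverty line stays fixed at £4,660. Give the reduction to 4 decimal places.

Before: below the line — £860, £980, £1,360, £1,420, £1,620, £2,160, £4,140; poverty gap index (FGT₁) = 0.391728.
After the £1,080 transfer: below the line — £1,940, £2,060, £2,440, £2,500, £2,700, £3,240; poverty gap index (FGT₁) = 0.255170.
Reduction = 0.391728 − 0.255170 = 0.1366.

0.1366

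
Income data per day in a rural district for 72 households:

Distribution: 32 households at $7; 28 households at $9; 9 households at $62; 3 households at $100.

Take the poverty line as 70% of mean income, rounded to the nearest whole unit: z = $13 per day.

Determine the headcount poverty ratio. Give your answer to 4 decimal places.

0.8333

60 of the 72 households have income below $13.
H = 60/72 = 0.8333.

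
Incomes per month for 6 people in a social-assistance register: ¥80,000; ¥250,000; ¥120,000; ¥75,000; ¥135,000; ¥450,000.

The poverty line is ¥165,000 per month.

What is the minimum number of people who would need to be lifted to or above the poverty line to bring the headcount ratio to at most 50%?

1

Currently q = 4 of N = 6 are below the line (H = 0.667).
A headcount ratio of at most 50% allows at most ⌊0.50 × 6⌋ = 3 poor people.
So at least 4 − 3 = 1 must be lifted.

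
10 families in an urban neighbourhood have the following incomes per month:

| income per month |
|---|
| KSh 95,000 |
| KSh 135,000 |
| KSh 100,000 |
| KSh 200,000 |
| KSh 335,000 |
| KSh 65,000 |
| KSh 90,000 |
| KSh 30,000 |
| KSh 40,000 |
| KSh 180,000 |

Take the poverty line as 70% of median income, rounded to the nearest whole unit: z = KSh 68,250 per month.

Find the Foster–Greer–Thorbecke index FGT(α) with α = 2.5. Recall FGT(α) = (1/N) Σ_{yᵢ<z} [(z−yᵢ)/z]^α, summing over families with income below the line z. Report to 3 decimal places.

Below the line: KSh 30,000, KSh 40,000, KSh 65,000 (q = 3 of N = 10).
Relative gaps: (68250−30000)/68250 = 0.5604; (68250−40000)/68250 = 0.4139; (68250−65000)/68250 = 0.0476.
Raised to α = 2.5: 0.23514; 0.11023; 0.00049.
Sum = 0.345860; FGT(2.5) = 0.345860 / 10 = 0.035.

0.035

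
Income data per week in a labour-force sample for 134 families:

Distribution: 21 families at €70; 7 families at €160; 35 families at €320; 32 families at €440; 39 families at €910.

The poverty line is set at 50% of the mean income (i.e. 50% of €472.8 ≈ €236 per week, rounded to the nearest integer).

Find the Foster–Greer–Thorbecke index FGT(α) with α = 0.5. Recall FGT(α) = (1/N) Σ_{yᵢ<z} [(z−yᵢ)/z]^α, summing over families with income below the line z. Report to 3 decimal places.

Below the line: 21×€70, 7×€160 (q = 28 of N = 134).
Normalized shortfalls: (236−70)/236 = 0.7034 (×21); (236−160)/236 = 0.3220 (×7).
Raised to α = 0.5: 0.83868 (×21); 0.56748 (×7).
Sum = 21.584713; FGT(0.5) = 21.584713 / 134 = 0.161.

0.161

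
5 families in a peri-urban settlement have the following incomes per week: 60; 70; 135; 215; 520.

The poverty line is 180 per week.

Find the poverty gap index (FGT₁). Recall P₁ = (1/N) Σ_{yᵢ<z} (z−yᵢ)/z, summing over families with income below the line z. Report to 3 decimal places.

0.306

Poor units: 60, 70, 135 (q = 3 of N = 5).
Relative gaps: (180−60)/180 = 0.6667; (180−70)/180 = 0.6111; (180−135)/180 = 0.2500.
Σ = 1.527778. Dividing by the full population N = 5 gives P₁ = 0.306.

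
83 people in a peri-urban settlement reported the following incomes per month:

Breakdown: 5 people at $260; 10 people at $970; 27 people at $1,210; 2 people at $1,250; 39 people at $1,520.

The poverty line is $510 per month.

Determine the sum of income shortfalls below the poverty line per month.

$1,250

Below the line: 5×$260 (q = 5 of N = 83).
Individual gaps: 5×(510−260) = 1250.
Aggregate gap = $1,250.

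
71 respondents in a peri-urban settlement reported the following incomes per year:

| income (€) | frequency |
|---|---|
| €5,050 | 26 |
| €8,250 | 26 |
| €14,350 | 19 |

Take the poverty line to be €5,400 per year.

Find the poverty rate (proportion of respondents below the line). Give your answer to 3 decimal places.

26 of the 71 respondents have income below €5,400.
H = 26/71 = 0.366.

0.366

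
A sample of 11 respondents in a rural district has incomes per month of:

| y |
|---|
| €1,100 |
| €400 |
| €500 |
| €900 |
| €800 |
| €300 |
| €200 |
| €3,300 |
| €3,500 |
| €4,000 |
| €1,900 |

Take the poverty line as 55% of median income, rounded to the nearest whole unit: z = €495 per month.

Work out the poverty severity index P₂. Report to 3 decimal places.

0.050

Below z: €200, €300, €400 (q = 3 of N = 11).
Shortfall ratios: (495−200)/495 = 0.5960; (495−300)/495 = 0.3939; (495−400)/495 = 0.1919.
Squared: 0.3552; 0.1552; 0.0368.
Sum = 0.547189; P₂ = 0.547189 / 11 = 0.050.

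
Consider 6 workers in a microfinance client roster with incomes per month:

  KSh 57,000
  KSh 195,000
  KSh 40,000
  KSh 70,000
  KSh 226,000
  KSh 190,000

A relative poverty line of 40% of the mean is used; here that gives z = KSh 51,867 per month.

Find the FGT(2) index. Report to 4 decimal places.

0.0087

Below z: KSh 40,000 (q = 1 of N = 6).
Gap ratios (z−y)/z: (51867−40000)/51867 = 0.2288.
Squared: 0.0523.
Sum = 0.052348; P₂ = 0.052348 / 6 = 0.0087.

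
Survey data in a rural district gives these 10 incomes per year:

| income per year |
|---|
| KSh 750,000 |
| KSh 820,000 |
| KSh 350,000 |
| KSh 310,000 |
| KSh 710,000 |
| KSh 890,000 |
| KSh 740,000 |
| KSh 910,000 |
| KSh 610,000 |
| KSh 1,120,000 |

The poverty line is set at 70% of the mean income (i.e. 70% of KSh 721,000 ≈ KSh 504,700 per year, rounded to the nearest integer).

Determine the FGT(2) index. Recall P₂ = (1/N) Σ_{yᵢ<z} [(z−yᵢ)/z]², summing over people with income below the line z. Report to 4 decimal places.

0.0243

Below z: KSh 310,000, KSh 350,000 (q = 2 of N = 10).
Relative gaps: (504700−310000)/504700 = 0.3858; (504700−350000)/504700 = 0.3065.
Squared: 0.1488; 0.0940.
Sum = 0.242775; P₂ = 0.242775 / 10 = 0.0243.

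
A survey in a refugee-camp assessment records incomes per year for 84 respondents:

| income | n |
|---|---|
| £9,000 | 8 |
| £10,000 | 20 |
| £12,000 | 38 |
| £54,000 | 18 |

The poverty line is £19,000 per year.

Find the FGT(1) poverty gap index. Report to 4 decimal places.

0.3296

Below z: 8×£9,000, 20×£10,000, 38×£12,000 (q = 66 of N = 84).
Shortfall ratios: (19000−9000)/19000 = 0.5263 (×8); (19000−10000)/19000 = 0.4737 (×20); (19000−12000)/19000 = 0.3684 (×38).
Sum of shortfalls = 27.684211; P₁ averages over all N: 27.684211 / 84 = 0.3296.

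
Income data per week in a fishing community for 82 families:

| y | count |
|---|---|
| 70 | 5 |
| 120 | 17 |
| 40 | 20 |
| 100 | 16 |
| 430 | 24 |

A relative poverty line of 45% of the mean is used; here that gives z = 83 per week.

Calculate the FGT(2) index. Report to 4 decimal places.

0.0670

Below the line: 20×40, 5×70 (q = 25 of N = 82).
Gap ratios (z−y)/z: (83−40)/83 = 0.5181 (×20); (83−70)/83 = 0.1566 (×5).
Squared: 0.2684 (×20); 0.0245 (×5).
Sum = 5.490637; P₂ = 5.490637 / 82 = 0.0670.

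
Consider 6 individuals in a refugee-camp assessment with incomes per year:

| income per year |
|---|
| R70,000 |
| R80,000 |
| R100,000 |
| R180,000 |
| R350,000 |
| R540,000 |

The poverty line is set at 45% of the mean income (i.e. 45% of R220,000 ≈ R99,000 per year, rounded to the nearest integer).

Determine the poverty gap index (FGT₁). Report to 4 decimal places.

0.0808

Poor units: R70,000, R80,000 (q = 2 of N = 6).
Shortfall ratios: (99000−70000)/99000 = 0.2929; (99000−80000)/99000 = 0.1919.
Σ = 0.484848. Dividing by the full population N = 6 gives P₁ = 0.0808.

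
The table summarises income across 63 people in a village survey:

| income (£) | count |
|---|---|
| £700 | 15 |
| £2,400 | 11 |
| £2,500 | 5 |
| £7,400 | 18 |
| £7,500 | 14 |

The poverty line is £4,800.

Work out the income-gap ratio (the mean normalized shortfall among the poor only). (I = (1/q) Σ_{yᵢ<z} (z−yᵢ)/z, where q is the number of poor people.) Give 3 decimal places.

0.668

Below the line: 15×£700, 11×£2,400, 5×£2,500 (q = 31 of N = 63).
Relative gaps: 0.8542 (×15), 0.5000 (×11), 0.4792 (×5); sum = 20.708333.
The income-gap ratio divides by q (the poor only): 20.708333 / 31 = 0.668.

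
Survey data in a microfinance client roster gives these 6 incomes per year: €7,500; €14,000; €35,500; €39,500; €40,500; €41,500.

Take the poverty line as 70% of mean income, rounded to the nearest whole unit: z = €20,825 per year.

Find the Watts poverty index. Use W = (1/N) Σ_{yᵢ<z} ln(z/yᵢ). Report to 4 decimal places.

Below the line: €7,500, €14,000 (q = 2 of N = 6).
Log gaps: ln(20825/7500) = 1.0213; ln(20825/14000) = 0.3971.
W = 1.418348 / 6 = 0.2364.

0.2364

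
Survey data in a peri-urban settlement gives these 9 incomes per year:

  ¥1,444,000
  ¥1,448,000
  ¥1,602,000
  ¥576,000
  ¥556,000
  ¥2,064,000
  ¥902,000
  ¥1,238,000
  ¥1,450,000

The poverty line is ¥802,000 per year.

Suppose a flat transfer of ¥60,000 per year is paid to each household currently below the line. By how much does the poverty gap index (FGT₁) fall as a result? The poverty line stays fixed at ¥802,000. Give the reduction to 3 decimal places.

Before: below the line — ¥556,000, ¥576,000; poverty gap index (FGT₁) = 0.06539.
After the ¥60,000 transfer: below the line — ¥616,000, ¥636,000; poverty gap index (FGT₁) = 0.04877.
Reduction = 0.06539 − 0.04877 = 0.017.

0.017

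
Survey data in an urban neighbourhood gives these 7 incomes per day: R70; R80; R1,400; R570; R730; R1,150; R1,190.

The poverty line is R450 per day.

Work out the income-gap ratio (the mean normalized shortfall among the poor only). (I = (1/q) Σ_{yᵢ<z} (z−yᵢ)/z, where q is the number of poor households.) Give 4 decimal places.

Below z: R70, R80 (q = 2 of N = 7).
Relative gaps: 0.8444, 0.8222; sum = 1.666667.
I averages over the q = 2 poor units only: 1.666667 / 2 = 0.8333.

0.8333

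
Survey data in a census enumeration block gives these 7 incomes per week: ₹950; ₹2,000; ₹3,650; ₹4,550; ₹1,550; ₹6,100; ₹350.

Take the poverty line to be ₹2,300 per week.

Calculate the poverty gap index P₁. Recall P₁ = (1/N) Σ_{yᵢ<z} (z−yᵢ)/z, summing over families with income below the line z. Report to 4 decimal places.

0.2702

Below z: ₹350, ₹950, ₹1,550, ₹2,000 (q = 4 of N = 7).
Relative gaps: (2300−350)/2300 = 0.8478; (2300−950)/2300 = 0.5870; (2300−1550)/2300 = 0.3261; (2300−2000)/2300 = 0.1304.
Sum of shortfalls = 1.891304; P₁ averages over all N: 1.891304 / 7 = 0.2702.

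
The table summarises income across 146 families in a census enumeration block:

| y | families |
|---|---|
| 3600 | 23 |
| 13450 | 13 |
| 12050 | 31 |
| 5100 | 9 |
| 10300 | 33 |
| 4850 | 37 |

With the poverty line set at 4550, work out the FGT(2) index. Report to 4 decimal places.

Incomes under z: 23×3600 (q = 23 of N = 146).
Shortfall ratios: (4550−3600)/4550 = 0.2088 (×23).
Squared: 0.0436 (×23).
Sum = 1.002657; P₂ = 1.002657 / 146 = 0.0069.

0.0069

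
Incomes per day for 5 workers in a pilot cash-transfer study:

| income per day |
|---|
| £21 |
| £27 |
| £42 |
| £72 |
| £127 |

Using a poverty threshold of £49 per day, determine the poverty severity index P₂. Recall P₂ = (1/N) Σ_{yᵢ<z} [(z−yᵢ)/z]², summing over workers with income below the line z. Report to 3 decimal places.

Below z: £21, £27, £42 (q = 3 of N = 5).
Normalized shortfalls: (49−21)/49 = 0.5714; (49−27)/49 = 0.4490; (49−42)/49 = 0.1429.
Squared: 0.3265; 0.2016; 0.0204.
Sum = 0.548521; P₂ = 0.548521 / 5 = 0.110.

0.110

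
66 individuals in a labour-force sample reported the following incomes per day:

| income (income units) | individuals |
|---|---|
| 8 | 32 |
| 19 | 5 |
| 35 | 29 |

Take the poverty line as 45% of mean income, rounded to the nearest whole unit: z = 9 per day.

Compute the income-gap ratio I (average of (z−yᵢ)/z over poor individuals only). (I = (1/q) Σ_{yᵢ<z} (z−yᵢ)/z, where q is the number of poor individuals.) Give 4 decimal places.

Incomes under z: 32×8 (q = 32 of N = 66).
Shortfall ratios (z−y)/z: 0.1111 (×32); sum = 3.555556.
I averages over the q = 32 poor units only: 3.555556 / 32 = 0.1111.

0.1111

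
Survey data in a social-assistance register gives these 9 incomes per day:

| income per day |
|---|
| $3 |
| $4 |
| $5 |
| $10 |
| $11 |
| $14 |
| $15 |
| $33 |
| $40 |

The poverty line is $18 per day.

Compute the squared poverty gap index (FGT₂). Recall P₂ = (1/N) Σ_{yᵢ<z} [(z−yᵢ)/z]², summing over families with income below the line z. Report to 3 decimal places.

0.250

Below z: $3, $4, $5, $10, $11, $14, $15 (q = 7 of N = 9).
Relative gaps: (18−3)/18 = 0.8333; (18−4)/18 = 0.7778; (18−5)/18 = 0.7222; (18−10)/18 = 0.4444; (18−11)/18 = 0.3889; (18−14)/18 = 0.2222; (18−15)/18 = 0.1667.
Squared: 0.6944; 0.6049; 0.5216; 0.1975; 0.1512; 0.0494; 0.0278.
Sum = 2.246914; P₂ = 2.246914 / 9 = 0.250.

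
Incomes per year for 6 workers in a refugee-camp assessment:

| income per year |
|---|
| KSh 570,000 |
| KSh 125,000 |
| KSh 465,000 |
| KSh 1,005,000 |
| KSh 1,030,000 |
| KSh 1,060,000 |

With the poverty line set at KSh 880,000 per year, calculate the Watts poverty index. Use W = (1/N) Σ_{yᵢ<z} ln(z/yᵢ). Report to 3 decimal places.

Incomes under z: KSh 125,000, KSh 465,000, KSh 570,000 (q = 3 of N = 6).
Log shortfalls: ln(880000/125000) = 1.9516; ln(880000/465000) = 0.6379; ln(880000/570000) = 0.4343.
W = 3.023778 / 6 = 0.504.

0.504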